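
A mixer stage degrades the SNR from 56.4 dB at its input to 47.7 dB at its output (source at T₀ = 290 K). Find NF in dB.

8.7 dB

NF (dB) = SNR_in(dB) − SNR_out(dB) when the source is at T₀
NF = 56.4 − 47.7 = 8.7 dB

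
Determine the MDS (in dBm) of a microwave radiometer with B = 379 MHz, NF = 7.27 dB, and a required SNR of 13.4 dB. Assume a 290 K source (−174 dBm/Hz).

Sensitivity = −174 + 10 log₁₀(B) + NF + SNR_min
= −174 + 85.79 + 7.27 + 13.4
= −67.54 dBm → −67.5 dBm

−67.5 dBm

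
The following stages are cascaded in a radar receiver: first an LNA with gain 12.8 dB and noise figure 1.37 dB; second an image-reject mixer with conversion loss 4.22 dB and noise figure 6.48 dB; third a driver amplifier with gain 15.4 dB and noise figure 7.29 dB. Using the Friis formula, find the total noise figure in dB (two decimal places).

Convert to linear (a loss of L dB is a gain of −L dB): F_i = 10^(NF_i/10), G_i = 10^(G_i,dB/10)
  Stage 1: F_1 = 10^(1.37/10) = 1.371, G_1 = 10^(12.8/10) = 19.05
  Stage 2: F_2 = 10^(6.48/10) = 4.446, G_2 = 10^(−4.22/10) = 0.3784
  Stage 3: F_3 = 10^(7.29/10) = 5.358, G_3 = 10^(15.4/10) = 34.67
Friis cascade:
  F = 1.371 + (4.446 − 1)/19.05 + (5.358 − 1)/7.211 = 2.156
NF = 10 log₁₀(2.156) = 3.34 dB

3.34 dB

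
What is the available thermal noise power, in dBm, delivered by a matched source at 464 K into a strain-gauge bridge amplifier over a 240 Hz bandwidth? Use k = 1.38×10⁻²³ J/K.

P_n = kTB = 1.38×10⁻²³ × 464 × 2.40×10² = 1.54×10⁻¹⁸ W
In dBm: 10 log₁₀(1.54×10⁻¹⁸ / 10⁻³) = −148.1 dBm

−148.1 dBm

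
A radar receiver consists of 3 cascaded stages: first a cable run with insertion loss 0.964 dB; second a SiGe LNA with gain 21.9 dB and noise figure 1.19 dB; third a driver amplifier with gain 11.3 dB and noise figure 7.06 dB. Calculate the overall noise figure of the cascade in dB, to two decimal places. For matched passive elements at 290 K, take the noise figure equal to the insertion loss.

Convert to linear (a loss of L dB is a gain of −L dB): F_i = 10^(NF_i/10), G_i = 10^(G_i,dB/10)
  Stage 1: F_1 = 10^(0.964/10) = 1.249, G_1 = 10^(−0.964/10) = 0.8009
  Stage 2: F_2 = 10^(1.19/10) = 1.315, G_2 = 10^(21.9/10) = 154.9
  Stage 3: F_3 = 10^(7.06/10) = 5.082, G_3 = 10^(11.3/10) = 13.49
Friis cascade:
  F = 1.249 + (1.315 − 1)/0.8009 + (5.082 − 1)/124.1 = 1.675
NF = 10 log₁₀(1.675) = 2.24 dB

2.24 dB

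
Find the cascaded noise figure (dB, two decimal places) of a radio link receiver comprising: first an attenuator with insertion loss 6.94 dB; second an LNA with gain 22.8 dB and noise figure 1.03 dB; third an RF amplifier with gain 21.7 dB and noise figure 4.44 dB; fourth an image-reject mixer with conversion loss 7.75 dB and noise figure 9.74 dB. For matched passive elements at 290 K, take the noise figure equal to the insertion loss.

8.00 dB

Convert to linear (a loss of L dB is a gain of −L dB): F_i = 10^(NF_i/10), G_i = 10^(G_i,dB/10)
  Stage 1: F_1 = 10^(6.94/10) = 4.943, G_1 = 10^(−6.94/10) = 0.2023
  Stage 2: F_2 = 10^(1.03/10) = 1.268, G_2 = 10^(22.8/10) = 190.5
  Stage 3: F_3 = 10^(4.44/10) = 2.780, G_3 = 10^(21.7/10) = 147.9
  Stage 4: F_4 = 10^(9.74/10) = 9.419, G_4 = 10^(−7.75/10) = 0.1679
Friis cascade:
  F = 4.943 + (1.268 − 1)/0.2023 + (2.780 − 1)/38.55 + (9.419 − 1)/5702 = 6.314
NF = 10 log₁₀(6.314) = 8.00 dB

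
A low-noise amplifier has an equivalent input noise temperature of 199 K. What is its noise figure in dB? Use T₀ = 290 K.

2.27 dB

F = 1 + T_e/T₀ = 1 + 199/290 = 1.68621
NF = 10 log₁₀(1.68621) = 2.27 dB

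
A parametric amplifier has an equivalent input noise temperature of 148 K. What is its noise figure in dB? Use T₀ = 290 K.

1.79 dB

F = 1 + T_e/T₀ = 1 + 148/290 = 1.51034
NF = 10 log₁₀(1.51034) = 1.79 dB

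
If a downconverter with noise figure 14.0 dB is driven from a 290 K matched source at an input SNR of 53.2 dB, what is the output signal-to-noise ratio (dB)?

By definition F = SNR_in/SNR_out, so in dB: SNR_out = SNR_in − NF
SNR_out = 53.2 − 14.0 = 39.2 dB

39.2 dB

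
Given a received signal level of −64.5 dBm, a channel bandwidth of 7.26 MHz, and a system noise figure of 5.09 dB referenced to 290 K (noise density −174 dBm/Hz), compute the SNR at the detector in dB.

Noise floor: N = −174 + 10 log₁₀(B) + NF
10 log₁₀(7.26×10⁶) = 68.61 dB
N = −174 + 68.61 + 5.09 = −100.30 dBm
SNR = P_sig − N = −64.5 − (−100.30) = 35.80 dB → 35.8 dB

35.8 dB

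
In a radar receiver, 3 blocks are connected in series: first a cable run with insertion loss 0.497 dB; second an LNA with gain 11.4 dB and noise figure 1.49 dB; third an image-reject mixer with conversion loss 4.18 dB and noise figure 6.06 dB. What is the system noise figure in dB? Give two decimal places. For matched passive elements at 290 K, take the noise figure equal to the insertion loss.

2.62 dB

Convert to linear (a loss of L dB is a gain of −L dB): F_i = 10^(NF_i/10), G_i = 10^(G_i,dB/10)
  Stage 1: F_1 = 10^(0.497/10) = 1.121, G_1 = 10^(−0.497/10) = 0.8919
  Stage 2: F_2 = 10^(1.49/10) = 1.409, G_2 = 10^(11.4/10) = 13.80
  Stage 3: F_3 = 10^(6.06/10) = 4.036, G_3 = 10^(−4.18/10) = 0.3819
Friis cascade:
  F = 1.121 + (1.409 − 1)/0.8919 + (4.036 − 1)/12.31 = 1.827
NF = 10 log₁₀(1.827) = 2.62 dB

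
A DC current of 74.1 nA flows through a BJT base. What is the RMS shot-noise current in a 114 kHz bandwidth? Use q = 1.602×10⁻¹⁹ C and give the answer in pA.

52.0 pA

I_n = √(2qI·B)
2qI·B = 2 × 1.602×10⁻¹⁹ × 7.41×10⁻⁸ × 1.14×10⁵ = 2.71×10⁻²¹ A²
I_n = √(2.71×10⁻²¹) = 5.20×10⁻¹¹ A = 52.0 pA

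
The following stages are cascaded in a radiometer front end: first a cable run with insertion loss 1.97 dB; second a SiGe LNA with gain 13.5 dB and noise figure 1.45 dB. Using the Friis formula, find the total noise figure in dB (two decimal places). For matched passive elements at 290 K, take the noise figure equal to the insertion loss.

Convert to linear (a loss of L dB is a gain of −L dB): F_i = 10^(NF_i/10), G_i = 10^(G_i,dB/10)
  Stage 1: F_1 = 10^(1.97/10) = 1.574, G_1 = 10^(−1.97/10) = 0.6353
  Stage 2: F_2 = 10^(1.45/10) = 1.396, G_2 = 10^(13.5/10) = 22.39
Friis cascade:
  F = 1.574 + (1.396 − 1)/0.6353 = 2.198
NF = 10 log₁₀(2.198) = 3.42 dB

3.42 dB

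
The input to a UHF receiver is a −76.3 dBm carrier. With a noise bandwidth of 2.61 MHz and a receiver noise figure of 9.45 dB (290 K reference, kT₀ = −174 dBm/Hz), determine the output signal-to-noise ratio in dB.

24.1 dB

Noise floor: N = −174 + 10 log₁₀(B) + NF
10 log₁₀(2.61×10⁶) = 64.17 dB
N = −174 + 64.17 + 9.45 = −100.38 dBm
SNR = P_sig − N = −76.3 − (−100.38) = 24.08 dB → 24.1 dB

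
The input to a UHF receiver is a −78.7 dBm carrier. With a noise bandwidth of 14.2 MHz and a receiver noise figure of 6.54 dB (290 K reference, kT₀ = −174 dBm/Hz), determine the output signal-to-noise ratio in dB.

17.2 dB

Noise floor: N = −174 + 10 log₁₀(B) + NF
10 log₁₀(1.42×10⁷) = 71.52 dB
N = −174 + 71.52 + 6.54 = −95.94 dBm
SNR = P_sig − N = −78.7 − (−95.94) = 17.24 dB → 17.2 dB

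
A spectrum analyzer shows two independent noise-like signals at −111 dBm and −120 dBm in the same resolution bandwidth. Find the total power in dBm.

Convert to linear, add, convert back:
P₁ = 7.94×10⁻¹⁵ W, P₂ = 1.00×10⁻¹⁵ W
P_tot = 8.94×10⁻¹⁵ W → 10 log₁₀(P_tot / 10⁻³) = −110.5 dBm

−110.5 dBm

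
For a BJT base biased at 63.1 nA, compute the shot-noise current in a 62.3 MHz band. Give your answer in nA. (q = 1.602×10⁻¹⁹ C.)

1.12 nA

I_n = √(2qI·B)
2qI·B = 2 × 1.602×10⁻¹⁹ × 6.31×10⁻⁸ × 6.23×10⁷ = 1.26×10⁻¹⁸ A²
I_n = √(1.26×10⁻¹⁸) = 1.12×10⁻⁹ A = 1.12 nA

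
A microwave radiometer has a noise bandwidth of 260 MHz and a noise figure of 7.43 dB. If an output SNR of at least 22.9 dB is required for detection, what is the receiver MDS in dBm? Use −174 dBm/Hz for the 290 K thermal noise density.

Sensitivity = −174 + 10 log₁₀(B) + NF + SNR_min
= −174 + 84.15 + 7.43 + 22.9
= −59.52 dBm → −59.5 dBm

−59.5 dBm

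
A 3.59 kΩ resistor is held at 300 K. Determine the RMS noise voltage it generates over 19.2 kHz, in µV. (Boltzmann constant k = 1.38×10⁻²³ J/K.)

1.07 µV

V_n = √(4kTRB)
4kTRB = 4 × 1.38×10⁻²³ × 300 × 3.59×10³ × 1.92×10⁴ = 1.14×10⁻¹² V²
V_n = √(1.14×10⁻¹²) = 1.07×10⁻⁶ V = 1.07 µV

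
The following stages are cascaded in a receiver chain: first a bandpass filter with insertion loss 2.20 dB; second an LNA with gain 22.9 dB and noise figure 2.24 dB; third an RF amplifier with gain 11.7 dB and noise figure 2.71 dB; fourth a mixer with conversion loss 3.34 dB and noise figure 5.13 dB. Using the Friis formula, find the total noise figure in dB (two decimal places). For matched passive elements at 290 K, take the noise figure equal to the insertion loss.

4.45 dB

Convert to linear (a loss of L dB is a gain of −L dB): F_i = 10^(NF_i/10), G_i = 10^(G_i,dB/10)
  Stage 1: F_1 = 10^(2.20/10) = 1.660, G_1 = 10^(−2.20/10) = 0.6026
  Stage 2: F_2 = 10^(2.24/10) = 1.675, G_2 = 10^(22.9/10) = 195.0
  Stage 3: F_3 = 10^(2.71/10) = 1.866, G_3 = 10^(11.7/10) = 14.79
  Stage 4: F_4 = 10^(5.13/10) = 3.258, G_4 = 10^(−3.34/10) = 0.4634
Friis cascade:
  F = 1.660 + (1.675 − 1)/0.6026 + (1.866 − 1)/117.5 + (3.258 − 1)/1738 = 2.788
NF = 10 log₁₀(2.788) = 4.45 dB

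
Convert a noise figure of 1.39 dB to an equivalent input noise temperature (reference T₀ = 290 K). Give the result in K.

F = 10^(1.39/10) = 1.37721
T_e = (F − 1)·T₀ = (1.37721 − 1) × 290 = 109 K

109 K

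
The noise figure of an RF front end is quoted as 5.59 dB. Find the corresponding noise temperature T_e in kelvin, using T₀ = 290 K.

761 K

F = 10^(5.59/10) = 3.62243
T_e = (F − 1)·T₀ = (3.62243 − 1) × 290 = 761 K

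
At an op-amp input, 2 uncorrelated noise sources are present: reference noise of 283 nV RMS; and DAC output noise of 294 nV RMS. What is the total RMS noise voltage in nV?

408 nV

Uncorrelated sources add in power (mean-square): V_tot = √(ΣV_i²)
V_tot = √[(2.83×10⁻⁷)² + (2.94×10⁻⁷)²] = 4.08×10⁻⁷ V = 408 nV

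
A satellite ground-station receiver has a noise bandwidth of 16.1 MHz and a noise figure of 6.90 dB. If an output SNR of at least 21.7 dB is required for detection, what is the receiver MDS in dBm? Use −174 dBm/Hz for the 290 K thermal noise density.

−73.3 dBm

Sensitivity = −174 + 10 log₁₀(B) + NF + SNR_min
= −174 + 72.07 + 6.90 + 21.7
= −73.33 dBm → −73.3 dBm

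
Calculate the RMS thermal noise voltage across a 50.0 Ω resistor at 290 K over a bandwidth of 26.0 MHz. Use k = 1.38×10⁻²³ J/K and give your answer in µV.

V_n = √(4kTRB)
4kTRB = 4 × 1.38×10⁻²³ × 290 × 5.00×10¹ × 2.60×10⁷ = 2.08×10⁻¹¹ V²
V_n = √(2.08×10⁻¹¹) = 4.56×10⁻⁶ V = 4.56 µV

4.56 µV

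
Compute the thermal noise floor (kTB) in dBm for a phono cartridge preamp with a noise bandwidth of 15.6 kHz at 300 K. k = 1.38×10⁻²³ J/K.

−131.9 dBm

P_n = kTB = 1.38×10⁻²³ × 300 × 1.56×10⁴ = 6.46×10⁻¹⁷ W
In dBm: 10 log₁₀(6.46×10⁻¹⁷ / 10⁻³) = −131.9 dBm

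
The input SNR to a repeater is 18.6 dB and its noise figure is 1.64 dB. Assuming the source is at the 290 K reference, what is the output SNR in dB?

By definition F = SNR_in/SNR_out, so in dB: SNR_out = SNR_in − NF
SNR_out = 18.6 − 1.64 = 16.96 dB

16.96 dB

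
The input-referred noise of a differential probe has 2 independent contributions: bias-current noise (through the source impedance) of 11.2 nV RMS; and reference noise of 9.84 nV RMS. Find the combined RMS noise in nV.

14.9 nV

Uncorrelated sources add in power (mean-square): V_tot = √(ΣV_i²)
V_tot = √[(1.12×10⁻⁸)² + (9.84×10⁻⁹)²] = 1.49×10⁻⁸ V = 14.9 nV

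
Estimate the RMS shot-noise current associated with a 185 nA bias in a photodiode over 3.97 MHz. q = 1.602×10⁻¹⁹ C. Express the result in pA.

I_n = √(2qI·B)
2qI·B = 2 × 1.602×10⁻¹⁹ × 1.85×10⁻⁷ × 3.97×10⁶ = 2.35×10⁻¹⁹ A²
I_n = √(2.35×10⁻¹⁹) = 4.85×10⁻¹⁰ A = 485 pA

485 pA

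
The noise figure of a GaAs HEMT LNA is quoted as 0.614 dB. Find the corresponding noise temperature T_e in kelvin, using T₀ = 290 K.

44.0 K

F = 10^(0.614/10) = 1.15186
T_e = (F − 1)·T₀ = (1.15186 − 1) × 290 = 44.0 K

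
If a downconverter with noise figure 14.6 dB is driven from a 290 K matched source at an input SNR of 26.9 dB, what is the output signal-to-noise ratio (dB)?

12.3 dB

By definition F = SNR_in/SNR_out, so in dB: SNR_out = SNR_in − NF
SNR_out = 26.9 − 14.6 = 12.3 dB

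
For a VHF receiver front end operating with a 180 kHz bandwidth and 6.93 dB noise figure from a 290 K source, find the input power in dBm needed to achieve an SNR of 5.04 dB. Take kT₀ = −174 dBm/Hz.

Sensitivity = −174 + 10 log₁₀(B) + NF + SNR_min
= −174 + 52.55 + 6.93 + 5.04
= −109.48 dBm → −109.5 dBm

−109.5 dBm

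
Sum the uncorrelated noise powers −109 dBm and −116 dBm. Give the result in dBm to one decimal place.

Convert to linear, add, convert back:
P₁ = 1.26×10⁻¹⁴ W, P₂ = 2.51×10⁻¹⁵ W
P_tot = 1.51×10⁻¹⁴ W → 10 log₁₀(P_tot / 10⁻³) = −108.2 dBm

−108.2 dBm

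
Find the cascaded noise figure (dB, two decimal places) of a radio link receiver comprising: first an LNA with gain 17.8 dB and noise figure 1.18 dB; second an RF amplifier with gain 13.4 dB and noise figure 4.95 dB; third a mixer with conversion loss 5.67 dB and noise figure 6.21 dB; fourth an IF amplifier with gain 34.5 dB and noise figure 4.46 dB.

1.32 dB

Convert to linear (a loss of L dB is a gain of −L dB): F_i = 10^(NF_i/10), G_i = 10^(G_i,dB/10)
  Stage 1: F_1 = 10^(1.18/10) = 1.312, G_1 = 10^(17.8/10) = 60.26
  Stage 2: F_2 = 10^(4.95/10) = 3.126, G_2 = 10^(13.4/10) = 21.88
  Stage 3: F_3 = 10^(6.21/10) = 4.178, G_3 = 10^(−5.67/10) = 0.2710
  Stage 4: F_4 = 10^(4.46/10) = 2.793, G_4 = 10^(34.5/10) = 2818
Friis cascade:
  F = 1.312 + (3.126 − 1)/60.26 + (4.178 − 1)/1318 + (2.793 − 1)/357.3 = 1.355
NF = 10 log₁₀(1.355) = 1.32 dB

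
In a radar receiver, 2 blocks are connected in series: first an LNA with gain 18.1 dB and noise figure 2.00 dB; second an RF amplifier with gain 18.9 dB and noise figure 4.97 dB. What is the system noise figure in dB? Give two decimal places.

Convert to linear (a loss of L dB is a gain of −L dB): F_i = 10^(NF_i/10), G_i = 10^(G_i,dB/10)
  Stage 1: F_1 = 10^(2.00/10) = 1.585, G_1 = 10^(18.1/10) = 64.57
  Stage 2: F_2 = 10^(4.97/10) = 3.141, G_2 = 10^(18.9/10) = 77.62
Friis cascade:
  F = 1.585 + (3.141 − 1)/64.57 = 1.618
NF = 10 log₁₀(1.618) = 2.09 dB

2.09 dB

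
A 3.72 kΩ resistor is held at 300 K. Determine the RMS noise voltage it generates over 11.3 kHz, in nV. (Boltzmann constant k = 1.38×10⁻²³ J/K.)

834 nV

V_n = √(4kTRB)
4kTRB = 4 × 1.38×10⁻²³ × 300 × 3.72×10³ × 1.13×10⁴ = 6.96×10⁻¹³ V²
V_n = √(6.96×10⁻¹³) = 8.34×10⁻⁷ V = 834 nV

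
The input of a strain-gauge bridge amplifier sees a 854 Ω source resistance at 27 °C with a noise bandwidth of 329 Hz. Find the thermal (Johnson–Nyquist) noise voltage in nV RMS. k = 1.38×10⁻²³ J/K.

T = 27 °C + 273.15 = 300.15 K
V_n = √(4kTRB)
4kTRB = 4 × 1.38×10⁻²³ × 300.15 × 8.54×10² × 3.29×10² = 4.66×10⁻¹⁵ V²
V_n = √(4.66×10⁻¹⁵) = 6.82×10⁻⁸ V = 68.2 nV

68.2 nV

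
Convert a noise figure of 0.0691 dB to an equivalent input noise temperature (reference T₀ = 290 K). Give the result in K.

4.65 K

F = 10^(0.0691/10) = 1.01604
T_e = (F − 1)·T₀ = (1.01604 − 1) × 290 = 4.65 K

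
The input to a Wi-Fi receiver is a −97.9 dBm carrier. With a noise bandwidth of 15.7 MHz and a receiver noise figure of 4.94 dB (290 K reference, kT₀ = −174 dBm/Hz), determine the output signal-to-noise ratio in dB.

−0.8 dB

Noise floor: N = −174 + 10 log₁₀(B) + NF
10 log₁₀(1.57×10⁷) = 71.96 dB
N = −174 + 71.96 + 4.94 = −97.10 dBm
SNR = P_sig − N = −97.9 − (−97.10) = −0.80 dB → −0.8 dB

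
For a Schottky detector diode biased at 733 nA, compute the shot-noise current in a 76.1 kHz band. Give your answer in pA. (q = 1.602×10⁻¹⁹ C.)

I_n = √(2qI·B)
2qI·B = 2 × 1.602×10⁻¹⁹ × 7.33×10⁻⁷ × 7.61×10⁴ = 1.79×10⁻²⁰ A²
I_n = √(1.79×10⁻²⁰) = 1.34×10⁻¹⁰ A = 134 pA

134 pA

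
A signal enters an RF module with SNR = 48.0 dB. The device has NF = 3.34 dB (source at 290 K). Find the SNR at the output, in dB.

By definition F = SNR_in/SNR_out, so in dB: SNR_out = SNR_in − NF
SNR_out = 48.0 − 3.34 = 44.66 dB

44.66 dB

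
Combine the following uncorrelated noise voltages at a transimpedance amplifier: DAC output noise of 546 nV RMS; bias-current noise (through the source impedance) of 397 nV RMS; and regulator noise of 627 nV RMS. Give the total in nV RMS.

Uncorrelated sources add in power (mean-square): V_tot = √(ΣV_i²)
V_tot = √[(5.46×10⁻⁷)² + (3.97×10⁻⁷)² + (6.27×10⁻⁷)²] = 9.21×10⁻⁷ V = 921 nV

921 nV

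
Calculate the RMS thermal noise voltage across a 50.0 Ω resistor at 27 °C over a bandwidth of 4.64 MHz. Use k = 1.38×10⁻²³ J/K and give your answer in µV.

T = 27 °C + 273.15 = 300.15 K
V_n = √(4kTRB)
4kTRB = 4 × 1.38×10⁻²³ × 300.15 × 5.00×10¹ × 4.64×10⁶ = 3.84×10⁻¹² V²
V_n = √(3.84×10⁻¹²) = 1.96×10⁻⁶ V = 1.96 µV

1.96 µV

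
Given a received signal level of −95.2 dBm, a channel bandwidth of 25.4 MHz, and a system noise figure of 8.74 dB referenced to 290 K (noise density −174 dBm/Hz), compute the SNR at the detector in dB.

Noise floor: N = −174 + 10 log₁₀(B) + NF
10 log₁₀(2.54×10⁷) = 74.05 dB
N = −174 + 74.05 + 8.74 = −91.21 dBm
SNR = P_sig − N = −95.2 − (−91.21) = −3.99 dB → −4.0 dB

−4.0 dB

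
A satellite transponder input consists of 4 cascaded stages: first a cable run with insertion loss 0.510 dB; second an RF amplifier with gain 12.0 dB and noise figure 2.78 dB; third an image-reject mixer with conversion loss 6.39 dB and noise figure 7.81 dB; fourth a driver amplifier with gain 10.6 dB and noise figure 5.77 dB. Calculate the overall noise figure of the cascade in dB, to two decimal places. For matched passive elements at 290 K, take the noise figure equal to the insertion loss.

5.25 dB

Convert to linear (a loss of L dB is a gain of −L dB): F_i = 10^(NF_i/10), G_i = 10^(G_i,dB/10)
  Stage 1: F_1 = 10^(0.510/10) = 1.125, G_1 = 10^(−0.510/10) = 0.8892
  Stage 2: F_2 = 10^(2.78/10) = 1.897, G_2 = 10^(12.0/10) = 15.85
  Stage 3: F_3 = 10^(7.81/10) = 6.039, G_3 = 10^(−6.39/10) = 0.2296
  Stage 4: F_4 = 10^(5.77/10) = 3.776, G_4 = 10^(10.6/10) = 11.48
Friis cascade:
  F = 1.125 + (1.897 − 1)/0.8892 + (6.039 − 1)/14.09 + (3.776 − 1)/3.236 = 3.348
NF = 10 log₁₀(3.348) = 5.25 dB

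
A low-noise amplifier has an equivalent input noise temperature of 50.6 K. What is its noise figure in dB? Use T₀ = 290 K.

0.698 dB

F = 1 + T_e/T₀ = 1 + 50.6/290 = 1.17448
NF = 10 log₁₀(1.17448) = 0.698 dB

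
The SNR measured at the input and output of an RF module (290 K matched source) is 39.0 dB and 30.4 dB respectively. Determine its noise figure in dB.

8.6 dB

NF (dB) = SNR_in(dB) − SNR_out(dB) when the source is at T₀
NF = 39.0 − 30.4 = 8.6 dB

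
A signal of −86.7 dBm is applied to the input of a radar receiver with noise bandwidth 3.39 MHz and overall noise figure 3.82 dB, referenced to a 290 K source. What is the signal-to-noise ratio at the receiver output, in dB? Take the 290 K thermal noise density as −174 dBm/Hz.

Noise floor: N = −174 + 10 log₁₀(B) + NF
10 log₁₀(3.39×10⁶) = 65.3 dB
N = −174 + 65.3 + 3.82 = −104.88 dBm
SNR = P_sig − N = −86.7 − (−104.88) = 18.18 dB → 18.2 dB

18.2 dB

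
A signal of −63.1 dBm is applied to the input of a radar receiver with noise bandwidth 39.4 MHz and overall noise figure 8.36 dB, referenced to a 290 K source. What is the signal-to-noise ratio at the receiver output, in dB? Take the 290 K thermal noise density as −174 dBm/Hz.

Noise floor: N = −174 + 10 log₁₀(B) + NF
10 log₁₀(3.94×10⁷) = 75.95 dB
N = −174 + 75.95 + 8.36 = −89.69 dBm
SNR = P_sig − N = −63.1 − (−89.69) = 26.59 dB → 26.6 dB

26.6 dB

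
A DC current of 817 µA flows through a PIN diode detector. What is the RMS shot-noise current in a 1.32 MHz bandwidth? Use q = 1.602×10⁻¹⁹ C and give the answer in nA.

18.6 nA

I_n = √(2qI·B)
2qI·B = 2 × 1.602×10⁻¹⁹ × 8.17×10⁻⁴ × 1.32×10⁶ = 3.46×10⁻¹⁶ A²
I_n = √(3.46×10⁻¹⁶) = 1.86×10⁻⁸ A = 18.6 nA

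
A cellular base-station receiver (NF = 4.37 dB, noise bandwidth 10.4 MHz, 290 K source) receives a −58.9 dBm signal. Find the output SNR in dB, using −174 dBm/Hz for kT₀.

40.6 dB

Noise floor: N = −174 + 10 log₁₀(B) + NF
10 log₁₀(1.04×10⁷) = 70.17 dB
N = −174 + 70.17 + 4.37 = −99.46 dBm
SNR = P_sig − N = −58.9 − (−99.46) = 40.56 dB → 40.6 dB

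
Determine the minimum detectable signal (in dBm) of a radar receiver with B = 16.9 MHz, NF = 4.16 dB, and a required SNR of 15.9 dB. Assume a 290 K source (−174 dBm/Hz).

−81.7 dBm

Sensitivity = −174 + 10 log₁₀(B) + NF + SNR_min
= −174 + 72.28 + 4.16 + 15.9
= −81.66 dBm → −81.7 dBm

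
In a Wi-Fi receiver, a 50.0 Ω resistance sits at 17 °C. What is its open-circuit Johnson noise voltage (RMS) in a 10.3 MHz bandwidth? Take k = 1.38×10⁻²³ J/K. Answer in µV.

2.87 µV

T = 17 °C + 273.15 = 290.15 K
V_n = √(4kTRB)
4kTRB = 4 × 1.38×10⁻²³ × 290.15 × 5.00×10¹ × 1.03×10⁷ = 8.25×10⁻¹² V²
V_n = √(8.25×10⁻¹²) = 2.87×10⁻⁶ V = 2.87 µV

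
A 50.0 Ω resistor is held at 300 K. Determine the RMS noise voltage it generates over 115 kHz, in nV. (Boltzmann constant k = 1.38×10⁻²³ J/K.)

309 nV

V_n = √(4kTRB)
4kTRB = 4 × 1.38×10⁻²³ × 300 × 5.00×10¹ × 1.15×10⁵ = 9.52×10⁻¹⁴ V²
V_n = √(9.52×10⁻¹⁴) = 3.09×10⁻⁷ V = 309 nV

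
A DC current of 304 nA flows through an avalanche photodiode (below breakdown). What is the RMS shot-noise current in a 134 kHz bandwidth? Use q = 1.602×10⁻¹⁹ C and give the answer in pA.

114 pA

I_n = √(2qI·B)
2qI·B = 2 × 1.602×10⁻¹⁹ × 3.04×10⁻⁷ × 1.34×10⁵ = 1.31×10⁻²⁰ A²
I_n = √(1.31×10⁻²⁰) = 1.14×10⁻¹⁰ A = 114 pA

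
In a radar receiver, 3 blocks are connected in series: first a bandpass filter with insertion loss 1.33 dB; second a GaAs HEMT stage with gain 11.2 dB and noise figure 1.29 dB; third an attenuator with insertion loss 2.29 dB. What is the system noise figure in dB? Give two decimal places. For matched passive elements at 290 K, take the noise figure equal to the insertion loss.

2.79 dB

Convert to linear (a loss of L dB is a gain of −L dB): F_i = 10^(NF_i/10), G_i = 10^(G_i,dB/10)
  Stage 1: F_1 = 10^(1.33/10) = 1.358, G_1 = 10^(−1.33/10) = 0.7362
  Stage 2: F_2 = 10^(1.29/10) = 1.346, G_2 = 10^(11.2/10) = 13.18
  Stage 3: F_3 = 10^(2.29/10) = 1.694, G_3 = 10^(−2.29/10) = 0.5902
Friis cascade:
  F = 1.358 + (1.346 − 1)/0.7362 + (1.694 − 1)/9.705 = 1.900
NF = 10 log₁₀(1.900) = 2.79 dB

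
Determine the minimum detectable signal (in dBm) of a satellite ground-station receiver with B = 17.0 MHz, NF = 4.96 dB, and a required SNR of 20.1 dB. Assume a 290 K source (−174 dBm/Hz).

Sensitivity = −174 + 10 log₁₀(B) + NF + SNR_min
= −174 + 72.3 + 4.96 + 20.1
= −76.64 dBm → −76.6 dBm

−76.6 dBm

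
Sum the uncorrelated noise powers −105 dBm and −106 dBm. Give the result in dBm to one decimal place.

−102.5 dBm

Convert to linear, add, convert back:
P₁ = 3.16×10⁻¹⁴ W, P₂ = 2.51×10⁻¹⁴ W
P_tot = 5.67×10⁻¹⁴ W → 10 log₁₀(P_tot / 10⁻³) = −102.5 dBm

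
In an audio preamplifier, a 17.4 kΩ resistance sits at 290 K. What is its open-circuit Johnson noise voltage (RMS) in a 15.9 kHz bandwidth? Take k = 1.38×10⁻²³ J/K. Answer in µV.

V_n = √(4kTRB)
4kTRB = 4 × 1.38×10⁻²³ × 290 × 1.74×10⁴ × 1.59×10⁴ = 4.43×10⁻¹² V²
V_n = √(4.43×10⁻¹²) = 2.10×10⁻⁶ V = 2.10 µV

2.10 µV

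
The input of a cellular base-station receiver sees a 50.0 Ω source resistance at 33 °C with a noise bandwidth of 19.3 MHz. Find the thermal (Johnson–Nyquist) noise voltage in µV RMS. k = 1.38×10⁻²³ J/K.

T = 33 °C + 273.15 = 306.15 K
V_n = √(4kTRB)
4kTRB = 4 × 1.38×10⁻²³ × 306.15 × 5.00×10¹ × 1.93×10⁷ = 1.63×10⁻¹¹ V²
V_n = √(1.63×10⁻¹¹) = 4.04×10⁻⁶ V = 4.04 µV

4.04 µV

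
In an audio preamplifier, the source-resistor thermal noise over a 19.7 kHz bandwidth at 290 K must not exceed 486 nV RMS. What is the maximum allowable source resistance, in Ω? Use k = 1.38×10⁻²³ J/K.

749 Ω

Johnson–Nyquist: V_n = √(4kTRB) ⇒ R = V_n² / (4kTB)
4kTB = 4 × 1.38×10⁻²³ × 290 × 1.97×10⁴ = 3.15×10⁻¹⁶
R = (4.86×10⁻⁷)² / 3.15×10⁻¹⁶ = 7.49×10² Ω = 749 Ω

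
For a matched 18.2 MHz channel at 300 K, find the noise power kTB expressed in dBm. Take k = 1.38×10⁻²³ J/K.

P_n = kTB = 1.38×10⁻²³ × 300 × 1.82×10⁷ = 7.53×10⁻¹⁴ W
In dBm: 10 log₁₀(7.53×10⁻¹⁴ / 10⁻³) = −101.2 dBm

−101.2 dBm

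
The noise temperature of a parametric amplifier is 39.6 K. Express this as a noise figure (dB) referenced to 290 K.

F = 1 + T_e/T₀ = 1 + 39.6/290 = 1.13655
NF = 10 log₁₀(1.13655) = 0.556 dB

0.556 dB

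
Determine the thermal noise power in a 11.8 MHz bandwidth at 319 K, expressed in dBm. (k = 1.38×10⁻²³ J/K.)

−102.8 dBm

P_n = kTB = 1.38×10⁻²³ × 319 × 1.18×10⁷ = 5.19×10⁻¹⁴ W
In dBm: 10 log₁₀(5.19×10⁻¹⁴ / 10⁻³) = −102.8 dBm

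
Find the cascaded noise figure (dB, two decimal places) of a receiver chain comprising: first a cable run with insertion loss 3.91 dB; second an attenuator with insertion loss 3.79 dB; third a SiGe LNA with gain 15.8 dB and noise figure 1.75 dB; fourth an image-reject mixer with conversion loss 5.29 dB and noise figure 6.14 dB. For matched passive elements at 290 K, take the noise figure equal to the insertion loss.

9.68 dB

Convert to linear (a loss of L dB is a gain of −L dB): F_i = 10^(NF_i/10), G_i = 10^(G_i,dB/10)
  Stage 1: F_1 = 10^(3.91/10) = 2.460, G_1 = 10^(−3.91/10) = 0.4064
  Stage 2: F_2 = 10^(3.79/10) = 2.393, G_2 = 10^(−3.79/10) = 0.4178
  Stage 3: F_3 = 10^(1.75/10) = 1.496, G_3 = 10^(15.8/10) = 38.02
  Stage 4: F_4 = 10^(6.14/10) = 4.111, G_4 = 10^(−5.29/10) = 0.2958
Friis cascade:
  F = 2.460 + (2.393 − 1)/0.4064 + (1.496 − 1)/0.1698 + (4.111 − 1)/6.457 = 9.292
NF = 10 log₁₀(9.292) = 9.68 dB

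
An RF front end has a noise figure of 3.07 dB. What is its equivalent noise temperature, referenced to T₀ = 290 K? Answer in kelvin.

298 K

F = 10^(3.07/10) = 2.02768
T_e = (F − 1)·T₀ = (2.02768 − 1) × 290 = 298 K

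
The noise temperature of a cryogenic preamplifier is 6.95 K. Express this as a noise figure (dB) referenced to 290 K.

0.103 dB

F = 1 + T_e/T₀ = 1 + 6.95/290 = 1.02397
NF = 10 log₁₀(1.02397) = 0.103 dB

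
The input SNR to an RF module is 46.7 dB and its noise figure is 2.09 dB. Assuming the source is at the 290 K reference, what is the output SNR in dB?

By definition F = SNR_in/SNR_out, so in dB: SNR_out = SNR_in − NF
SNR_out = 46.7 − 2.09 = 44.61 dB

44.61 dB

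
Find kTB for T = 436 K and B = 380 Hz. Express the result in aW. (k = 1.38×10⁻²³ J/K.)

P_n = kTB = 1.38×10⁻²³ × 436 × 3.80×10² = 2.29×10⁻¹⁸ W = 2.29 aW

2.29 aW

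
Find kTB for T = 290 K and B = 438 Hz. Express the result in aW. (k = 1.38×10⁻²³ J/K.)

1.75 aW

P_n = kTB = 1.38×10⁻²³ × 290 × 4.38×10² = 1.75×10⁻¹⁸ W = 1.75 aW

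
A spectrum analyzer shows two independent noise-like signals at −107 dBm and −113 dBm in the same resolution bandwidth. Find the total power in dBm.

Convert to linear, add, convert back:
P₁ = 2.00×10⁻¹⁴ W, P₂ = 5.01×10⁻¹⁵ W
P_tot = 2.50×10⁻¹⁴ W → 10 log₁₀(P_tot / 10⁻³) = −106.0 dBm

−106.0 dBm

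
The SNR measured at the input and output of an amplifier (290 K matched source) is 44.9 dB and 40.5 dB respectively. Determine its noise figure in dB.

NF (dB) = SNR_in(dB) − SNR_out(dB) when the source is at T₀
NF = 44.9 − 40.5 = 4.4 dB

4.4 dB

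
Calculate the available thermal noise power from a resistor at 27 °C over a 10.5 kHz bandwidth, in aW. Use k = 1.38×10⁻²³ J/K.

43.5 aW

T = 27 °C + 273.15 = 300.15 K
P_n = kTB = 1.38×10⁻²³ × 300.15 × 1.05×10⁴ = 4.35×10⁻¹⁷ W = 43.5 aW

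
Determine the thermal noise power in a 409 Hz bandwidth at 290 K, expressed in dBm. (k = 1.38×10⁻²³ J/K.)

−147.9 dBm

P_n = kTB = 1.38×10⁻²³ × 290 × 4.09×10² = 1.64×10⁻¹⁸ W
In dBm: 10 log₁₀(1.64×10⁻¹⁸ / 10⁻³) = −147.9 dBm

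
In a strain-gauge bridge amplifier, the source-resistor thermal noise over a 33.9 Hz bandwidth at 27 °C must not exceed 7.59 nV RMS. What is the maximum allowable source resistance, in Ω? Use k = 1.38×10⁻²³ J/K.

T = 27 °C + 273.15 = 300.15 K
Johnson–Nyquist: V_n = √(4kTRB) ⇒ R = V_n² / (4kTB)
4kTB = 4 × 1.38×10⁻²³ × 300.15 × 3.39×10¹ = 5.62×10⁻¹⁹
R = (7.59×10⁻⁹)² / 5.62×10⁻¹⁹ = 1.03×10² Ω = 103 Ω

103 Ω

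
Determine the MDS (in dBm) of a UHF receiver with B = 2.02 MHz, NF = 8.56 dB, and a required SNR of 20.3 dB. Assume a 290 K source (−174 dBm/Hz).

−82.1 dBm

Sensitivity = −174 + 10 log₁₀(B) + NF + SNR_min
= −174 + 63.05 + 8.56 + 20.3
= −82.09 dBm → −82.1 dBm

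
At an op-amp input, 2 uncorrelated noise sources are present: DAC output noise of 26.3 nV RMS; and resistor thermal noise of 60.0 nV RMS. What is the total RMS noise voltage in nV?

Uncorrelated sources add in power (mean-square): V_tot = √(ΣV_i²)
V_tot = √[(2.63×10⁻⁸)² + (6.00×10⁻⁸)²] = 6.55×10⁻⁸ V = 65.5 nV

65.5 nV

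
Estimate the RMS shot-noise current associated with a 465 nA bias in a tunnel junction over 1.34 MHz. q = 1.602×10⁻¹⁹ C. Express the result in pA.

447 pA

I_n = √(2qI·B)
2qI·B = 2 × 1.602×10⁻¹⁹ × 4.65×10⁻⁷ × 1.34×10⁶ = 2.00×10⁻¹⁹ A²
I_n = √(2.00×10⁻¹⁹) = 4.47×10⁻¹⁰ A = 447 pA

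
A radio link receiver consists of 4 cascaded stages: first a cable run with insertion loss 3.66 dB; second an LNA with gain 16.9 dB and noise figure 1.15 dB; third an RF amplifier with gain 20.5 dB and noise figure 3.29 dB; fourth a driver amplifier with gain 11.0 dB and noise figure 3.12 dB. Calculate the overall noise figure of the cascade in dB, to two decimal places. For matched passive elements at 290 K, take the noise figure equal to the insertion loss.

Convert to linear (a loss of L dB is a gain of −L dB): F_i = 10^(NF_i/10), G_i = 10^(G_i,dB/10)
  Stage 1: F_1 = 10^(3.66/10) = 2.323, G_1 = 10^(−3.66/10) = 0.4305
  Stage 2: F_2 = 10^(1.15/10) = 1.303, G_2 = 10^(16.9/10) = 48.98
  Stage 3: F_3 = 10^(3.29/10) = 2.133, G_3 = 10^(20.5/10) = 112.2
  Stage 4: F_4 = 10^(3.12/10) = 2.051, G_4 = 10^(11.0/10) = 12.59
Friis cascade:
  F = 2.323 + (1.303 − 1)/0.4305 + (2.133 − 1)/21.09 + (2.051 − 1)/2366 = 3.081
NF = 10 log₁₀(3.081) = 4.89 dB

4.89 dB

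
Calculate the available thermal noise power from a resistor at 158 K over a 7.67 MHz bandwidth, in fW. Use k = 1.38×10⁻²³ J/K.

P_n = kTB = 1.38×10⁻²³ × 158 × 7.67×10⁶ = 1.67×10⁻¹⁴ W = 16.7 fW

16.7 fW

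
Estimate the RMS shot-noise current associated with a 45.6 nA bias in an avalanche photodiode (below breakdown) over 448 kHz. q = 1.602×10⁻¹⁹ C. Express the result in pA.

I_n = √(2qI·B)
2qI·B = 2 × 1.602×10⁻¹⁹ × 4.56×10⁻⁸ × 4.48×10⁵ = 6.55×10⁻²¹ A²
I_n = √(6.55×10⁻²¹) = 8.09×10⁻¹¹ A = 80.9 pA

80.9 pA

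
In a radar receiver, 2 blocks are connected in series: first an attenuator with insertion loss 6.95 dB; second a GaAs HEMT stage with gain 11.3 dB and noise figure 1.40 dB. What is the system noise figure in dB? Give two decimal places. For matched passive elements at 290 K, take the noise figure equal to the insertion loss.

8.35 dB

Convert to linear (a loss of L dB is a gain of −L dB): F_i = 10^(NF_i/10), G_i = 10^(G_i,dB/10)
  Stage 1: F_1 = 10^(6.95/10) = 4.955, G_1 = 10^(−6.95/10) = 0.2018
  Stage 2: F_2 = 10^(1.40/10) = 1.380, G_2 = 10^(11.3/10) = 13.49
Friis cascade:
  F = 4.955 + (1.380 − 1)/0.2018 = 6.839
NF = 10 log₁₀(6.839) = 8.35 dB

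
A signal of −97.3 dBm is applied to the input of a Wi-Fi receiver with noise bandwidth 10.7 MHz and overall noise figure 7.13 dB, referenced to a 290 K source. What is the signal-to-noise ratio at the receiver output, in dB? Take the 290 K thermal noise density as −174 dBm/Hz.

−0.7 dB

Noise floor: N = −174 + 10 log₁₀(B) + NF
10 log₁₀(1.07×10⁷) = 70.29 dB
N = −174 + 70.29 + 7.13 = −96.58 dBm
SNR = P_sig − N = −97.3 − (−96.58) = −0.72 dB → −0.7 dB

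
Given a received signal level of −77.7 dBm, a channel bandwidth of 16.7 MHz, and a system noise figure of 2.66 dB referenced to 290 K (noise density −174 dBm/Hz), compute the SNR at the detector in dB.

21.4 dB

Noise floor: N = −174 + 10 log₁₀(B) + NF
10 log₁₀(1.67×10⁷) = 72.23 dB
N = −174 + 72.23 + 2.66 = −99.11 dBm
SNR = P_sig − N = −77.7 − (−99.11) = 21.41 dB → 21.4 dB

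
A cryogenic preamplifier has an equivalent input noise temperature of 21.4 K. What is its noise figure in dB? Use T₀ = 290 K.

0.309 dB

F = 1 + T_e/T₀ = 1 + 21.4/290 = 1.07379
NF = 10 log₁₀(1.07379) = 0.309 dB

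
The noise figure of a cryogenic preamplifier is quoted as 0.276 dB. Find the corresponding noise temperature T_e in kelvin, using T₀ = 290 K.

F = 10^(0.276/10) = 1.06561
T_e = (F − 1)·T₀ = (1.06561 − 1) × 290 = 19.0 K

19.0 K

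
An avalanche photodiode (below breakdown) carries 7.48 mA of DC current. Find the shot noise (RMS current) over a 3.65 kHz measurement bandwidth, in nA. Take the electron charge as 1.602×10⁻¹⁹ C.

I_n = √(2qI·B)
2qI·B = 2 × 1.602×10⁻¹⁹ × 7.48×10⁻³ × 3.65×10³ = 8.75×10⁻¹⁸ A²
I_n = √(8.75×10⁻¹⁸) = 2.96×10⁻⁹ A = 2.96 nA

2.96 nA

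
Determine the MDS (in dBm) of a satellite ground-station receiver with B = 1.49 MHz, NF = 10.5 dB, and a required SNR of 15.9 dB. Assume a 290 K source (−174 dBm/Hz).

−85.9 dBm

Sensitivity = −174 + 10 log₁₀(B) + NF + SNR_min
= −174 + 61.73 + 10.5 + 15.9
= −85.87 dBm → −85.9 dBm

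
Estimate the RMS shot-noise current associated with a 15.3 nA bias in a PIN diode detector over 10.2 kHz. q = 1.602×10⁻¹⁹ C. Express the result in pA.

7.07 pA

I_n = √(2qI·B)
2qI·B = 2 × 1.602×10⁻¹⁹ × 1.53×10⁻⁸ × 1.02×10⁴ = 5.00×10⁻²³ A²
I_n = √(5.00×10⁻²³) = 7.07×10⁻¹² A = 7.07 pA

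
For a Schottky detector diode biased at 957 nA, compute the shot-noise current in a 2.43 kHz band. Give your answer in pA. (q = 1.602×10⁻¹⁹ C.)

27.3 pA

I_n = √(2qI·B)
2qI·B = 2 × 1.602×10⁻¹⁹ × 9.57×10⁻⁷ × 2.43×10³ = 7.45×10⁻²² A²
I_n = √(7.45×10⁻²²) = 2.73×10⁻¹¹ A = 27.3 pA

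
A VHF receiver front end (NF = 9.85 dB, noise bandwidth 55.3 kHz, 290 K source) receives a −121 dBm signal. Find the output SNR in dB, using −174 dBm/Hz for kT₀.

−4.3 dB

Noise floor: N = −174 + 10 log₁₀(B) + NF
10 log₁₀(5.53×10⁴) = 47.43 dB
N = −174 + 47.43 + 9.85 = −116.72 dBm
SNR = P_sig − N = −121 − (−116.72) = −4.28 dB → −4.3 dB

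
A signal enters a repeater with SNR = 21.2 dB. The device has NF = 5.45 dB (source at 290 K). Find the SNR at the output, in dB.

By definition F = SNR_in/SNR_out, so in dB: SNR_out = SNR_in − NF
SNR_out = 21.2 − 5.45 = 15.75 dB

15.75 dB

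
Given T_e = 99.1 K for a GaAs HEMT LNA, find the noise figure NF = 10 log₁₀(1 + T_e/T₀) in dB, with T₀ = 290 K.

F = 1 + T_e/T₀ = 1 + 99.1/290 = 1.34172
NF = 10 log₁₀(1.34172) = 1.28 dB

1.28 dB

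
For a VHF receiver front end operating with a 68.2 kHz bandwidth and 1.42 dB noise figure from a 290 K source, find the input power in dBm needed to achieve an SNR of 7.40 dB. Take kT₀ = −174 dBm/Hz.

−116.8 dBm

Sensitivity = −174 + 10 log₁₀(B) + NF + SNR_min
= −174 + 48.34 + 1.42 + 7.40
= −116.84 dBm → −116.8 dBm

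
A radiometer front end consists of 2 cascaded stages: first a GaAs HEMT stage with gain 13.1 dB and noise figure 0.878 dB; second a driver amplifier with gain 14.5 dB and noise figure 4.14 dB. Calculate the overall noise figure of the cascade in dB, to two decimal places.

Convert to linear (a loss of L dB is a gain of −L dB): F_i = 10^(NF_i/10), G_i = 10^(G_i,dB/10)
  Stage 1: F_1 = 10^(0.878/10) = 1.224, G_1 = 10^(13.1/10) = 20.42
  Stage 2: F_2 = 10^(4.14/10) = 2.594, G_2 = 10^(14.5/10) = 28.18
Friis cascade:
  F = 1.224 + (2.594 − 1)/20.42 = 1.302
NF = 10 log₁₀(1.302) = 1.15 dB

1.15 dB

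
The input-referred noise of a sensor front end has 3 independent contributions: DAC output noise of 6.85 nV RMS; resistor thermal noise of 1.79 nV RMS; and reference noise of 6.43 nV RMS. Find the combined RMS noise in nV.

Uncorrelated sources add in power (mean-square): V_tot = √(ΣV_i²)
V_tot = √[(6.85×10⁻⁹)² + (1.79×10⁻⁹)² + (6.43×10⁻⁹)²] = 9.56×10⁻⁹ V = 9.56 nV

9.56 nV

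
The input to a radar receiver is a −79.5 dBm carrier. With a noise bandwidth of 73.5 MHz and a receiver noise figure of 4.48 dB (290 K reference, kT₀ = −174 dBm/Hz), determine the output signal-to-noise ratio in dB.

Noise floor: N = −174 + 10 log₁₀(B) + NF
10 log₁₀(7.35×10⁷) = 78.66 dB
N = −174 + 78.66 + 4.48 = −90.86 dBm
SNR = P_sig − N = −79.5 − (−90.86) = 11.36 dB → 11.4 dB

11.4 dB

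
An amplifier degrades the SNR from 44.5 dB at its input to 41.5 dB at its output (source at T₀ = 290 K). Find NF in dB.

3.0 dB

NF (dB) = SNR_in(dB) − SNR_out(dB) when the source is at T₀
NF = 44.5 − 41.5 = 3.0 dB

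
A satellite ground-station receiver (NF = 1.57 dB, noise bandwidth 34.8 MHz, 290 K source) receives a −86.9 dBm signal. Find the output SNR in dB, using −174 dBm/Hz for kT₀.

Noise floor: N = −174 + 10 log₁₀(B) + NF
10 log₁₀(3.48×10⁷) = 75.42 dB
N = −174 + 75.42 + 1.57 = −97.01 dBm
SNR = P_sig − N = −86.9 − (−97.01) = 10.11 dB → 10.1 dB

10.1 dB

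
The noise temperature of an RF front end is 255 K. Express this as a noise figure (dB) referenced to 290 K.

2.74 dB

F = 1 + T_e/T₀ = 1 + 255/290 = 1.87931
NF = 10 log₁₀(1.87931) = 2.74 dB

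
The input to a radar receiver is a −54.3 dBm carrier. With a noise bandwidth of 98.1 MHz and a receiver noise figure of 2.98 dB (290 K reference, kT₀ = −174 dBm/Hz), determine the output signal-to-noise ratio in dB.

Noise floor: N = −174 + 10 log₁₀(B) + NF
10 log₁₀(9.81×10⁷) = 79.92 dB
N = −174 + 79.92 + 2.98 = −91.10 dBm
SNR = P_sig − N = −54.3 − (−91.10) = 36.80 dB → 36.8 dB

36.8 dB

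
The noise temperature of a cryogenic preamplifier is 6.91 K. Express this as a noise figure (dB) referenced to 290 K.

F = 1 + T_e/T₀ = 1 + 6.91/290 = 1.02383
NF = 10 log₁₀(1.02383) = 0.102 dB

0.102 dB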